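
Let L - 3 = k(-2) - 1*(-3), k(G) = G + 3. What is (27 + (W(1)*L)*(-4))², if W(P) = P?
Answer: 1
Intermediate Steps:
k(G) = 3 + G
L = 7 (L = 3 + ((3 - 2) - 1*(-3)) = 3 + (1 + 3) = 3 + 4 = 7)
(27 + (W(1)*L)*(-4))² = (27 + (1*7)*(-4))² = (27 + 7*(-4))² = (27 - 28)² = (-1)² = 1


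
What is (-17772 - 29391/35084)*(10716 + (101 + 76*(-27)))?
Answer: -5465347724835/35084 ≈ -1.5578e+8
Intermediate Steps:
(-17772 - 29391/35084)*(10716 + (101 + 76*(-27))) = (-17772 - 29391*1/35084)*(10716 + (101 - 2052)) = (-17772 - 29391/35084)*(10716 - 1951) = -623542239/35084*8765 = -5465347724835/35084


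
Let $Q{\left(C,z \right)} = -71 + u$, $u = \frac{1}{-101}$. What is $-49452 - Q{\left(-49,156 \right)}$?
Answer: $- \frac{4987480}{101} \approx -49381.0$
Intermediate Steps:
$u = - \frac{1}{101} \approx -0.009901$
$Q{\left(C,z \right)} = - \frac{7172}{101}$ ($Q{\left(C,z \right)} = -71 - \frac{1}{101} = - \frac{7172}{101}$)
$-49452 - Q{\left(-49,156 \right)} = -49452 - - \frac{7172}{101} = -49452 + \frac{7172}{101} = - \frac{4987480}{101}$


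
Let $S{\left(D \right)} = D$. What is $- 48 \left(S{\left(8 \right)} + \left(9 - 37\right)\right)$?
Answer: $960$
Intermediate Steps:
$- 48 \left(S{\left(8 \right)} + \left(9 - 37\right)\right) = - 48 \left(8 + \left(9 - 37\right)\right) = - 48 \left(8 - 28\right) = \left(-48\right) \left(-20\right) = 960$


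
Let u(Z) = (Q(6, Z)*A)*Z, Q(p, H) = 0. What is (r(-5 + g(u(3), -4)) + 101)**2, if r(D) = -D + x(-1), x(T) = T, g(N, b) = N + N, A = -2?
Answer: 11025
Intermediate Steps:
u(Z) = 0 (u(Z) = (0*(-2))*Z = 0*Z = 0)
g(N, b) = 2*N
r(D) = -1 - D (r(D) = -D - 1 = -1 - D)
(r(-5 + g(u(3), -4)) + 101)**2 = ((-1 - (-5 + 2*0)) + 101)**2 = ((-1 - (-5 + 0)) + 101)**2 = ((-1 - 1*(-5)) + 101)**2 = ((-1 + 5) + 101)**2 = (4 + 101)**2 = 105**2 = 11025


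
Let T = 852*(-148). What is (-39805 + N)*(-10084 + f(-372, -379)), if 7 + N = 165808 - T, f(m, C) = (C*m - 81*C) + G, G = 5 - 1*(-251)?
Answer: 40803359028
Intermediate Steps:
T = -126096
G = 256 (G = 5 + 251 = 256)
f(m, C) = 256 - 81*C + C*m (f(m, C) = (C*m - 81*C) + 256 = (-81*C + C*m) + 256 = 256 - 81*C + C*m)
N = 291897 (N = -7 + (165808 - 1*(-126096)) = -7 + (165808 + 126096) = -7 + 291904 = 291897)
(-39805 + N)*(-10084 + f(-372, -379)) = (-39805 + 291897)*(-10084 + (256 - 81*(-379) - 379*(-372))) = 252092*(-10084 + (256 + 30699 + 140988)) = 252092*(-10084 + 171943) = 252092*161859 = 40803359028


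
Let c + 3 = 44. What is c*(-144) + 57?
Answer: -5847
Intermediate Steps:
c = 41 (c = -3 + 44 = 41)
c*(-144) + 57 = 41*(-144) + 57 = -5904 + 57 = -5847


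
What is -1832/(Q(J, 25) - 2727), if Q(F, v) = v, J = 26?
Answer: 916/1351 ≈ 0.67802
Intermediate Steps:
-1832/(Q(J, 25) - 2727) = -1832/(25 - 2727) = -1832/(-2702) = -1/2702*(-1832) = 916/1351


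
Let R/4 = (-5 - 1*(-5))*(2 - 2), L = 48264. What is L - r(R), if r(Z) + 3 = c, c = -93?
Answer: 48360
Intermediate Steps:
R = 0 (R = 4*((-5 - 1*(-5))*(2 - 2)) = 4*((-5 + 5)*0) = 4*(0*0) = 4*0 = 0)
r(Z) = -96 (r(Z) = -3 - 93 = -96)
L - r(R) = 48264 - 1*(-96) = 48264 + 96 = 48360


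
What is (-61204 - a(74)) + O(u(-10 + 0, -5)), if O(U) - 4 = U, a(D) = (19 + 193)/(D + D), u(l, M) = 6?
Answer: -2264231/37 ≈ -61195.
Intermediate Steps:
a(D) = 106/D (a(D) = 212/((2*D)) = 212*(1/(2*D)) = 106/D)
O(U) = 4 + U
(-61204 - a(74)) + O(u(-10 + 0, -5)) = (-61204 - 106/74) + (4 + 6) = (-61204 - 106/74) + 10 = (-61204 - 1*53/37) + 10 = (-61204 - 53/37) + 10 = -2264601/37 + 10 = -2264231/37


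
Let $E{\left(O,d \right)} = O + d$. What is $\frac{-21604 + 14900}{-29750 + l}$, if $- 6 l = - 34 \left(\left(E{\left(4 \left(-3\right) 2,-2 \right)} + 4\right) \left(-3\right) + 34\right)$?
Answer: $\frac{10056}{43775} \approx 0.22972$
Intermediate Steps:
$l = \frac{1700}{3}$ ($l = - \frac{\left(-34\right) \left(\left(\left(4 \left(-3\right) 2 - 2\right) + 4\right) \left(-3\right) + 34\right)}{6} = - \frac{\left(-34\right) \left(\left(\left(\left(-12\right) 2 - 2\right) + 4\right) \left(-3\right) + 34\right)}{6} = - \frac{\left(-34\right) \left(\left(\left(-24 - 2\right) + 4\right) \left(-3\right) + 34\right)}{6} = - \frac{\left(-34\right) \left(\left(-26 + 4\right) \left(-3\right) + 34\right)}{6} = - \frac{\left(-34\right) \left(\left(-22\right) \left(-3\right) + 34\right)}{6} = - \frac{\left(-34\right) \left(66 + 34\right)}{6} = - \frac{\left(-34\right) 100}{6} = \left(- \frac{1}{6}\right) \left(-3400\right) = \frac{1700}{3} \approx 566.67$)
$\frac{-21604 + 14900}{-29750 + l} = \frac{-21604 + 14900}{-29750 + \frac{1700}{3}} = - \frac{6704}{- \frac{87550}{3}} = \left(-6704\right) \left(- \frac{3}{87550}\right) = \frac{10056}{43775}$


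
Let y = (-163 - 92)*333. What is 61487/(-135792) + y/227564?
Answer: -6380751337/7725342672 ≈ -0.82595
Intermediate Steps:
y = -84915 (y = -255*333 = -84915)
61487/(-135792) + y/227564 = 61487/(-135792) - 84915/227564 = 61487*(-1/135792) - 84915*1/227564 = -61487/135792 - 84915/227564 = -6380751337/7725342672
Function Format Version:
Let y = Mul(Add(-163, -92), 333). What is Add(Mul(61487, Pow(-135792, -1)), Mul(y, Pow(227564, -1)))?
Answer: Rational(-6380751337, 7725342672) ≈ -0.82595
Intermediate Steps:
y = -84915 (y = Mul(-255, 333) = -84915)
Add(Mul(61487, Pow(-135792, -1)), Mul(y, Pow(227564, -1))) = Add(Mul(61487, Pow(-135792, -1)), Mul(-84915, Pow(227564, -1))) = Add(Mul(61487, Rational(-1, 135792)), Mul(-84915, Rational(1, 227564))) = Add(Rational(-61487, 135792), Rational(-84915, 227564)) = Rational(-6380751337, 7725342672)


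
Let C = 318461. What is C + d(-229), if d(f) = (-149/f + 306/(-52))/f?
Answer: 434210776989/1363466 ≈ 3.1846e+5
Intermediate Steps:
d(f) = (-153/26 - 149/f)/f (d(f) = (-149/f + 306*(-1/52))/f = (-149/f - 153/26)/f = (-153/26 - 149/f)/f)
C + d(-229) = 318461 + (1/26)*(-3874 - 153*(-229))/(-229)² = 318461 + (1/26)*(1/52441)*(-3874 + 35037) = 318461 + (1/26)*(1/52441)*31163 = 318461 + 31163/1363466 = 434210776989/1363466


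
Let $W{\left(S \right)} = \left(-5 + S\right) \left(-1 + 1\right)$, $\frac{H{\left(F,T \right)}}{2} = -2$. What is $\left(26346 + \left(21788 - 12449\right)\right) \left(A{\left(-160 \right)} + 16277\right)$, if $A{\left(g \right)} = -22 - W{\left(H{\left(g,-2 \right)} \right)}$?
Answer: $580059675$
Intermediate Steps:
$H{\left(F,T \right)} = -4$ ($H{\left(F,T \right)} = 2 \left(-2\right) = -4$)
$W{\left(S \right)} = 0$ ($W{\left(S \right)} = \left(-5 + S\right) 0 = 0$)
$A{\left(g \right)} = -22$ ($A{\left(g \right)} = -22 - 0 = -22 + 0 = -22$)
$\left(26346 + \left(21788 - 12449\right)\right) \left(A{\left(-160 \right)} + 16277\right) = \left(26346 + \left(21788 - 12449\right)\right) \left(-22 + 16277\right) = \left(26346 + 9339\right) 16255 = 35685 \cdot 16255 = 580059675$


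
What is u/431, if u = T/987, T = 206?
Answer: 206/425397 ≈ 0.00048425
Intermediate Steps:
u = 206/987 ≈ 0.20871
u/431 = (206/987)/431 = (206/987)*(1/431) = 206/425397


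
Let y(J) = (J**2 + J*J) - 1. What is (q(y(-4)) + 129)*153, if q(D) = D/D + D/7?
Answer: 143973/7 ≈ 20568.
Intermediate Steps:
y(J) = -1 + 2*J**2 (y(J) = (J**2 + J**2) - 1 = 2*J**2 - 1 = -1 + 2*J**2)
q(D) = 1 + D/7 (q(D) = 1 + D*(1/7) = 1 + D/7)
(q(y(-4)) + 129)*153 = ((1 + (-1 + 2*(-4)**2)/7) + 129)*153 = ((1 + (-1 + 2*16)/7) + 129)*153 = ((1 + (-1 + 32)/7) + 129)*153 = ((1 + (1/7)*31) + 129)*153 = ((1 + 31/7) + 129)*153 = (38/7 + 129)*153 = (941/7)*153 = 143973/7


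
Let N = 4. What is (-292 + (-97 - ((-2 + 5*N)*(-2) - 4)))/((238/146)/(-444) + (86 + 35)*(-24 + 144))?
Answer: -11311788/470622121 ≈ -0.024036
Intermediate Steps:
(-292 + (-97 - ((-2 + 5*N)*(-2) - 4)))/((238/146)/(-444) + (86 + 35)*(-24 + 144)) = (-292 + (-97 - ((-2 + 5*4)*(-2) - 4)))/((238/146)/(-444) + (86 + 35)*(-24 + 144)) = (-292 + (-97 - ((-2 + 20)*(-2) - 4)))/((238*(1/146))*(-1/444) + 121*120) = (-292 + (-97 - (18*(-2) - 4)))/((119/73)*(-1/444) + 14520) = (-292 + (-97 - (-36 - 4)))/(-119/32412 + 14520) = (-292 + (-97 - 1*(-40)))/(470622121/32412) = (-292 + (-97 + 40))*(32412/470622121) = (-292 - 57)*(32412/470622121) = -349*32412/470622121 = -11311788/470622121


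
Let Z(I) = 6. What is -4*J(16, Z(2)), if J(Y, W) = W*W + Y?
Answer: -208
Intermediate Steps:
J(Y, W) = Y + W² (J(Y, W) = W² + Y = Y + W²)
-4*J(16, Z(2)) = -4*(16 + 6²) = -4*(16 + 36) = -4*52 = -208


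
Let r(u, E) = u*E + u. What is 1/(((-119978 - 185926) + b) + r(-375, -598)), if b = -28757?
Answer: -1/110786 ≈ -9.0264e-6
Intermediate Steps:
r(u, E) = u + E*u (r(u, E) = E*u + u = u + E*u)
1/(((-119978 - 185926) + b) + r(-375, -598)) = 1/(((-119978 - 185926) - 28757) - 375*(1 - 598)) = 1/((-305904 - 28757) - 375*(-597)) = 1/(-334661 + 223875) = 1/(-110786) = -1/110786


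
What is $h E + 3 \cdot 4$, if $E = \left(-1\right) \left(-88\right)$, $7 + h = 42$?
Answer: $3092$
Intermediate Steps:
$h = 35$ ($h = -7 + 42 = 35$)
$E = 88$
$h E + 3 \cdot 4 = 35 \cdot 88 + 3 \cdot 4 = 3080 + 12 = 3092$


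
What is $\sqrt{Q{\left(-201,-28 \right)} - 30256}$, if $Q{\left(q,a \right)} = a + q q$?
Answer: $\sqrt{10117} \approx 100.58$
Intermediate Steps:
$Q{\left(q,a \right)} = a + q^{2}$
$\sqrt{Q{\left(-201,-28 \right)} - 30256} = \sqrt{\left(-28 + \left(-201\right)^{2}\right) - 30256} = \sqrt{\left(-28 + 40401\right) - 30256} = \sqrt{40373 - 30256} = \sqrt{10117}$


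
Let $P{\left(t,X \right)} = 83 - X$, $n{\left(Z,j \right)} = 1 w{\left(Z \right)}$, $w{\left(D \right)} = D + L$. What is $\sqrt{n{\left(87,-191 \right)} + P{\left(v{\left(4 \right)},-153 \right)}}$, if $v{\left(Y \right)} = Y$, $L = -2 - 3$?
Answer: $\sqrt{318} \approx 17.833$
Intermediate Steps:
$L = -5$
$w{\left(D \right)} = -5 + D$ ($w{\left(D \right)} = D - 5 = -5 + D$)
$n{\left(Z,j \right)} = -5 + Z$ ($n{\left(Z,j \right)} = 1 \left(-5 + Z\right) = -5 + Z$)
$\sqrt{n{\left(87,-191 \right)} + P{\left(v{\left(4 \right)},-153 \right)}} = \sqrt{\left(-5 + 87\right) + \left(83 - -153\right)} = \sqrt{82 + \left(83 + 153\right)} = \sqrt{82 + 236} = \sqrt{318}$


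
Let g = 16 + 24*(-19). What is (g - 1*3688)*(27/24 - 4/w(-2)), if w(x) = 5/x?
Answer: -56244/5 ≈ -11249.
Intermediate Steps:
g = -440 (g = 16 - 456 = -440)
(g - 1*3688)*(27/24 - 4/w(-2)) = (-440 - 1*3688)*(27/24 - 4/(5/(-2))) = (-440 - 3688)*(27*(1/24) - 4/(5*(-½))) = -4128*(9/8 - 4/(-5/2)) = -4128*(9/8 - 4*(-⅖)) = -4128*(9/8 + 8/5) = -4128*109/40 = -56244/5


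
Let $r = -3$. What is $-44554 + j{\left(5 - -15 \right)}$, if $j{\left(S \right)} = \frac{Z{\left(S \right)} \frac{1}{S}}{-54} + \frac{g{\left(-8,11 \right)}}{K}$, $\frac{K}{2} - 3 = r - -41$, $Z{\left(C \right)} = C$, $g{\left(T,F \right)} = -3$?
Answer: $- \frac{49321339}{1107} \approx -44554.0$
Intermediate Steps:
$K = 82$ ($K = 6 + 2 \left(-3 - -41\right) = 6 + 2 \left(-3 + 41\right) = 6 + 2 \cdot 38 = 6 + 76 = 82$)
$j{\left(S \right)} = - \frac{61}{1107}$ ($j{\left(S \right)} = \frac{S \frac{1}{S}}{-54} - \frac{3}{82} = 1 \left(- \frac{1}{54}\right) - \frac{3}{82} = - \frac{1}{54} - \frac{3}{82} = - \frac{61}{1107}$)
$-44554 + j{\left(5 - -15 \right)} = -44554 - \frac{61}{1107} = - \frac{49321339}{1107}$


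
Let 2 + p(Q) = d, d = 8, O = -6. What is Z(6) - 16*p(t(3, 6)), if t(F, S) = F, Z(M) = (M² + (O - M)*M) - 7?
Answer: -139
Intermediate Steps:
Z(M) = -7 + M² + M*(-6 - M) (Z(M) = (M² + (-6 - M)*M) - 7 = (M² + M*(-6 - M)) - 7 = -7 + M² + M*(-6 - M))
p(Q) = 6 (p(Q) = -2 + 8 = 6)
Z(6) - 16*p(t(3, 6)) = (-7 - 6*6) - 16*6 = (-7 - 36) - 96 = -43 - 96 = -139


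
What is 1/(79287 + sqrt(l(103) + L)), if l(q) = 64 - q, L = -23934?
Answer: 26429/2095484114 - I*sqrt(23973)/6286452342 ≈ 1.2612e-5 - 2.4629e-8*I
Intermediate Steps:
1/(79287 + sqrt(l(103) + L)) = 1/(79287 + sqrt((64 - 1*103) - 23934)) = 1/(79287 + sqrt((64 - 103) - 23934)) = 1/(79287 + sqrt(-39 - 23934)) = 1/(79287 + sqrt(-23973)) = 1/(79287 + I*sqrt(23973))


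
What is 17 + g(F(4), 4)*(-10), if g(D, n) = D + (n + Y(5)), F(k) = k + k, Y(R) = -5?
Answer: -53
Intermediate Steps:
F(k) = 2*k
g(D, n) = -5 + D + n (g(D, n) = D + (n - 5) = D + (-5 + n) = -5 + D + n)
17 + g(F(4), 4)*(-10) = 17 + (-5 + 2*4 + 4)*(-10) = 17 + (-5 + 8 + 4)*(-10) = 17 + 7*(-10) = 17 - 70 = -53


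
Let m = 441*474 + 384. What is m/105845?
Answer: 209418/105845 ≈ 1.9785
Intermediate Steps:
m = 209418 (m = 209034 + 384 = 209418)
m/105845 = 209418/105845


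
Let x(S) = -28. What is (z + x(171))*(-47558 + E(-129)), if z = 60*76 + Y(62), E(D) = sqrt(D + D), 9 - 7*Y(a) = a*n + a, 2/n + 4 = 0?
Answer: -215383388 + 31702*I*sqrt(258)/7 ≈ -2.1538e+8 + 72744.0*I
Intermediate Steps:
n = -1/2 (n = 2/(-4 + 0) = 2/(-4) = 2*(-1/4) = -1/2 ≈ -0.50000)
Y(a) = 9/7 - a/14 (Y(a) = 9/7 - (a*(-1/2) + a)/7 = 9/7 - (-a/2 + a)/7 = 9/7 - a/14)
E(D) = sqrt(2)*sqrt(D) (E(D) = sqrt(2*D) = sqrt(2)*sqrt(D))
z = 31898/7 (z = 60*76 + (9/7 - 1/14*62) = 4560 + (9/7 - 31/7) = 4560 - 22/7 = 31898/7 ≈ 4556.9)
(z + x(171))*(-47558 + E(-129)) = (31898/7 - 28)*(-47558 + sqrt(2)*sqrt(-129)) = 31702*(-47558 + sqrt(2)*(I*sqrt(129)))/7 = 31702*(-47558 + I*sqrt(258))/7 = -215383388 + 31702*I*sqrt(258)/7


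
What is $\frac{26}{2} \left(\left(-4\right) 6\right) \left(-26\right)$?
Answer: $8112$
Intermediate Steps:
$\frac{26}{2} \left(\left(-4\right) 6\right) \left(-26\right) = 26 \cdot \frac{1}{2} \left(-24\right) \left(-26\right) = 13 \left(-24\right) \left(-26\right) = \left(-312\right) \left(-26\right) = 8112$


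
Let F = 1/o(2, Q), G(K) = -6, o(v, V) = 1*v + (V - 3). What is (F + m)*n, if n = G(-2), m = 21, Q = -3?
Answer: -249/2 ≈ -124.50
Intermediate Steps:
o(v, V) = -3 + V + v (o(v, V) = v + (-3 + V) = -3 + V + v)
n = -6
F = -1/4 (F = 1/(-3 - 3 + 2) = 1/(-4) = -1/4 ≈ -0.25000)
(F + m)*n = (-1/4 + 21)*(-6) = (83/4)*(-6) = -249/2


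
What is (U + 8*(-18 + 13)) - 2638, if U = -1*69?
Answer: -2747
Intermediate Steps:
U = -69
(U + 8*(-18 + 13)) - 2638 = (-69 + 8*(-18 + 13)) - 2638 = (-69 + 8*(-5)) - 2638 = (-69 - 40) - 2638 = -109 - 2638 = -2747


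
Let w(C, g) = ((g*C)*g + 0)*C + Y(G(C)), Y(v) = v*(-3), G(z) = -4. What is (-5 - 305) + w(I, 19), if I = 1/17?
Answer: -85761/289 ≈ -296.75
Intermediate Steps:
Y(v) = -3*v
I = 1/17 ≈ 0.058824
w(C, g) = 12 + C**2*g**2 (w(C, g) = ((g*C)*g + 0)*C - 3*(-4) = ((C*g)*g + 0)*C + 12 = (C*g**2 + 0)*C + 12 = (C*g**2)*C + 12 = C**2*g**2 + 12 = 12 + C**2*g**2)
(-5 - 305) + w(I, 19) = (-5 - 305) + (12 + (1/17)**2*19**2) = -310 + (12 + (1/289)*361) = -310 + (12 + 361/289) = -310 + 3829/289 = -85761/289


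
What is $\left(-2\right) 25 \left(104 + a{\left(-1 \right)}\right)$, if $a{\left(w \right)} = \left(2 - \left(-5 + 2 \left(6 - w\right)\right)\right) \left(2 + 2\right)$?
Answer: $-3800$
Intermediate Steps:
$a{\left(w \right)} = -20 + 8 w$ ($a{\left(w \right)} = \left(2 + \left(5 + \left(-12 + 2 w\right)\right)\right) 4 = \left(2 + \left(-7 + 2 w\right)\right) 4 = \left(-5 + 2 w\right) 4 = -20 + 8 w$)
$\left(-2\right) 25 \left(104 + a{\left(-1 \right)}\right) = \left(-2\right) 25 \left(104 + \left(-20 + 8 \left(-1\right)\right)\right) = - 50 \left(104 - 28\right) = \left(-50\right) 76 = -3800$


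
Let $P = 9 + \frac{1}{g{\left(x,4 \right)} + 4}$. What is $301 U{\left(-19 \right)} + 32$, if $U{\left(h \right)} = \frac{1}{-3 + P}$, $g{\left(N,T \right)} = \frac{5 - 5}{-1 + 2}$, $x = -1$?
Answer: $\frac{2004}{25} \approx 80.16$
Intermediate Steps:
$g{\left(N,T \right)} = 0$ ($g{\left(N,T \right)} = \frac{0}{1} = 0 \cdot 1 = 0$)
$P = \frac{37}{4}$ ($P = 9 + \frac{1}{0 + 4} = 9 + \frac{1}{4} = \frac{37}{4} \approx 9.25$)
$U{\left(h \right)} = \frac{4}{25}$ ($U{\left(h \right)} = \frac{1}{-3 + \frac{37}{4}} = \frac{1}{\frac{25}{4}} = \frac{4}{25}$)
$301 U{\left(-19 \right)} + 32 = 301 \cdot \frac{4}{25} + 32 = \frac{1204}{25} + 32 = \frac{2004}{25}$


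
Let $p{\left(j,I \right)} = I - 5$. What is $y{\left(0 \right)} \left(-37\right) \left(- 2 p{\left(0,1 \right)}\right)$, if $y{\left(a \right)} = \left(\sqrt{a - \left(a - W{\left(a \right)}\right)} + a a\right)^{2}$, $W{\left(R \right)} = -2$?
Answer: $592$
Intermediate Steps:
$p{\left(j,I \right)} = -5 + I$
$y{\left(a \right)} = \left(a^{2} + i \sqrt{2}\right)^{2}$ ($y{\left(a \right)} = \left(\sqrt{a - \left(2 + a\right)} + a a\right)^{2} = \left(\sqrt{-2} + a^{2}\right)^{2} = \left(i \sqrt{2} + a^{2}\right)^{2} = \left(a^{2} + i \sqrt{2}\right)^{2}$)
$y{\left(0 \right)} \left(-37\right) \left(- 2 p{\left(0,1 \right)}\right) = \left(0^{2} + i \sqrt{2}\right)^{2} \left(-37\right) \left(- 2 \left(-5 + 1\right)\right) = \left(0 + i \sqrt{2}\right)^{2} \left(-37\right) \left(\left(-2\right) \left(-4\right)\right) = \left(i \sqrt{2}\right)^{2} \left(-37\right) 8 = \left(-2\right) \left(-37\right) 8 = 74 \cdot 8 = 592$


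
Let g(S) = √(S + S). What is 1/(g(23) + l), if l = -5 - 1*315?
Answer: -160/51177 - √46/102354 ≈ -0.0031927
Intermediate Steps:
l = -320 (l = -5 - 315 = -320)
g(S) = √2*√S (g(S) = √(2*S) = √2*√S)
1/(g(23) + l) = 1/(√2*√23 - 320) = 1/(√46 - 320) = 1/(-320 + √46)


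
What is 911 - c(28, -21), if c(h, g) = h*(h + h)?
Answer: -657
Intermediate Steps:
c(h, g) = 2*h² (c(h, g) = h*(2*h) = 2*h²)
911 - c(28, -21) = 911 - 2*28² = 911 - 2*784 = 911 - 1*1568 = 911 - 1568 = -657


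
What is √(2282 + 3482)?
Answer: 2*√1441 ≈ 75.921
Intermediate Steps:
√(2282 + 3482) = √5764 = 2*√1441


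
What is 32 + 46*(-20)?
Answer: -888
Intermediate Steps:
32 + 46*(-20) = 32 - 920 = -888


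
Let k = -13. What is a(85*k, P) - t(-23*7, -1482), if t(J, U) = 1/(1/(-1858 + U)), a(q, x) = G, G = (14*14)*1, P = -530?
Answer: 3536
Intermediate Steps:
G = 196 (G = 196*1 = 196)
a(q, x) = 196
t(J, U) = -1858 + U
a(85*k, P) - t(-23*7, -1482) = 196 - (-1858 - 1482) = 196 - 1*(-3340) = 196 + 3340 = 3536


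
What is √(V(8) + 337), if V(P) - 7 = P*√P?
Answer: 2*√(86 + 4*√2) ≈ 19.148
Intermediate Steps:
V(P) = 7 + P^(3/2) (V(P) = 7 + P*√P = 7 + P^(3/2))
√(V(8) + 337) = √((7 + 8^(3/2)) + 337) = √((7 + 16*√2) + 337) = √(344 + 16*√2)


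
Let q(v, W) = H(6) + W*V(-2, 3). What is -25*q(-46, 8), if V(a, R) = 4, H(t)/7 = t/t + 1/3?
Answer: -3100/3 ≈ -1033.3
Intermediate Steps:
H(t) = 28/3 (H(t) = 7*(t/t + 1/3) = 7*(1 + 1*(⅓)) = 7*(1 + ⅓) = 7*(4/3) = 28/3)
q(v, W) = 28/3 + 4*W (q(v, W) = 28/3 + W*4 = 28/3 + 4*W)
-25*q(-46, 8) = -25*(28/3 + 4*8) = -25*(28/3 + 32) = -25*124/3 = -3100/3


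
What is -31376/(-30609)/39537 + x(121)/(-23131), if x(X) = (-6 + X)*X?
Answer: -16839040720939/27992859391323 ≈ -0.60155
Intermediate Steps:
x(X) = X*(-6 + X)
-31376/(-30609)/39537 + x(121)/(-23131) = -31376/(-30609)/39537 + (121*(-6 + 121))/(-23131) = -31376*(-1/30609)*(1/39537) + (121*115)*(-1/23131) = (31376/30609)*(1/39537) + 13915*(-1/23131) = 31376/1210188033 - 13915/23131 = -16839040720939/27992859391323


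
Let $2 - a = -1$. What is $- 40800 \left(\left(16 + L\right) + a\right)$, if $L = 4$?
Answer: $-938400$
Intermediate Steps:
$a = 3$ ($a = 2 - -1 = 2 + 1 = 3$)
$- 40800 \left(\left(16 + L\right) + a\right) = - 40800 \left(\left(16 + 4\right) + 3\right) = - 40800 \left(20 + 3\right) = \left(-40800\right) 23 = -938400$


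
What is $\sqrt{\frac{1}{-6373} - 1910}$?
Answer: $\frac{i \sqrt{77574902763}}{6373} \approx 43.704 i$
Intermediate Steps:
$\sqrt{\frac{1}{-6373} - 1910} = \sqrt{- \frac{1}{6373} - 1910} = \sqrt{- \frac{12172431}{6373}} = \frac{i \sqrt{77574902763}}{6373}$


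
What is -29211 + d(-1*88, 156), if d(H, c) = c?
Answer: -29055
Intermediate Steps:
-29211 + d(-1*88, 156) = -29211 + 156 = -29055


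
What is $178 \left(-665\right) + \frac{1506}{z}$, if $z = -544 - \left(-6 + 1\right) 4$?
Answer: $- \frac{31013693}{262} \approx -1.1837 \cdot 10^{5}$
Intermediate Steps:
$z = -524$ ($z = -544 - \left(-5\right) 4 = -544 - -20 = -544 + 20 = -524$)
$178 \left(-665\right) + \frac{1506}{z} = 178 \left(-665\right) + \frac{1506}{-524} = -118370 + 1506 \left(- \frac{1}{524}\right) = -118370 - \frac{753}{262} = - \frac{31013693}{262}$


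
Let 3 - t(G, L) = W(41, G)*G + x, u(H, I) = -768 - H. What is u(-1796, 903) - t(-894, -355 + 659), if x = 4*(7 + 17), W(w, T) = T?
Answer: 800357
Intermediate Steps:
x = 96 (x = 4*24 = 96)
t(G, L) = -93 - G**2 (t(G, L) = 3 - (G*G + 96) = 3 - (G**2 + 96) = 3 - (96 + G**2) = 3 + (-96 - G**2) = -93 - G**2)
u(-1796, 903) - t(-894, -355 + 659) = (-768 - 1*(-1796)) - (-93 - 1*(-894)**2) = (-768 + 1796) - (-93 - 1*799236) = 1028 - (-93 - 799236) = 1028 - 1*(-799329) = 1028 + 799329 = 800357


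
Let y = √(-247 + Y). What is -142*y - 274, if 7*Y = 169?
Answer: -274 - 284*I*√2730/7 ≈ -274.0 - 2119.8*I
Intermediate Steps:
Y = 169/7 (Y = (⅐)*169 = 169/7 ≈ 24.143)
y = 2*I*√2730/7 (y = √(-247 + 169/7) = √(-1560/7) = 2*I*√2730/7 ≈ 14.928*I)
-142*y - 274 = -284*I*√2730/7 - 274 = -274 - 284*I*√2730/7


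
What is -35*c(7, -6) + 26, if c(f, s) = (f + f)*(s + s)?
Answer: 5906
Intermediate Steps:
c(f, s) = 4*f*s (c(f, s) = (2*f)*(2*s) = 4*f*s)
-35*c(7, -6) + 26 = -140*7*(-6) + 26 = -35*(-168) + 26 = 5880 + 26 = 5906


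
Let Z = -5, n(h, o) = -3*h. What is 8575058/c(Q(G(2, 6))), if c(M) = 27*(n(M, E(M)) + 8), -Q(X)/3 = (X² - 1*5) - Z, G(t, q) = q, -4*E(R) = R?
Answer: 4287529/4482 ≈ 956.61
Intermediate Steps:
E(R) = -R/4
Q(X) = -3*X² (Q(X) = -3*((X² - 1*5) - 1*(-5)) = -3*((X² - 5) + 5) = -3*((-5 + X²) + 5) = -3*X²)
c(M) = 216 - 81*M (c(M) = 27*(-3*M + 8) = 27*(8 - 3*M) = 216 - 81*M)
8575058/c(Q(G(2, 6))) = 8575058/(216 - (-243)*6²) = 8575058/(216 - (-243)*36) = 8575058/(216 - 81*(-108)) = 8575058/(216 + 8748) = 8575058/8964 = 8575058*(1/8964) = 4287529/4482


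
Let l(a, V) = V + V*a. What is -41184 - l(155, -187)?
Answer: -12012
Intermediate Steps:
-41184 - l(155, -187) = -41184 - (-187)*(1 + 155) = -41184 - (-187)*156 = -41184 - 1*(-29172) = -41184 + 29172 = -12012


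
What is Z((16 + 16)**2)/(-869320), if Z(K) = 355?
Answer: -71/173864 ≈ -0.00040837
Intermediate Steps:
Z((16 + 16)**2)/(-869320) = 355/(-869320) = 355*(-1/869320) = -71/173864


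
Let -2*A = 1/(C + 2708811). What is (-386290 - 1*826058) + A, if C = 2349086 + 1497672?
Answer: -15895261932025/13111138 ≈ -1.2123e+6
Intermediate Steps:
C = 3846758
A = -1/13111138 (A = -1/(2*(3846758 + 2708811)) = -1/2/6555569 = -1/2*1/6555569 = -1/13111138 ≈ -7.6271e-8)
(-386290 - 1*826058) + A = (-386290 - 1*826058) - 1/13111138 = (-386290 - 826058) - 1/13111138 = -1212348 - 1/13111138 = -15895261932025/13111138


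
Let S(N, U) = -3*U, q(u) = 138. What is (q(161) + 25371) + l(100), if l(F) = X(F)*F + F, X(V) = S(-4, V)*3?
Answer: -64391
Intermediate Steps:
X(V) = -9*V (X(V) = -3*V*3 = -9*V)
l(F) = F - 9*F² (l(F) = (-9*F)*F + F = -9*F² + F = F - 9*F²)
(q(161) + 25371) + l(100) = (138 + 25371) + 100*(1 - 9*100) = 25509 + 100*(1 - 900) = 25509 + 100*(-899) = 25509 - 89900 = -64391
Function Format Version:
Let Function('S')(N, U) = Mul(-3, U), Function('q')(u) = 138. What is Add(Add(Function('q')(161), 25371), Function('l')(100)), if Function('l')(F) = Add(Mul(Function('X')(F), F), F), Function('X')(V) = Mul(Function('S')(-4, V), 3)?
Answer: -64391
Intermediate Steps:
Function('X')(V) = Mul(-9, V) (Function('X')(V) = Mul(Mul(-3, V), 3) = Mul(-9, V))
Function('l')(F) = Add(F, Mul(-9, Pow(F, 2))) (Function('l')(F) = Add(Mul(Mul(-9, F), F), F) = Add(Mul(-9, Pow(F, 2)), F) = Add(F, Mul(-9, Pow(F, 2))))
Add(Add(Function('q')(161), 25371), Function('l')(100)) = Add(Add(138, 25371), Mul(100, Add(1, Mul(-9, 100)))) = Add(25509, Mul(100, Add(1, -900))) = Add(25509, Mul(100, -899)) = Add(25509, -89900) = -64391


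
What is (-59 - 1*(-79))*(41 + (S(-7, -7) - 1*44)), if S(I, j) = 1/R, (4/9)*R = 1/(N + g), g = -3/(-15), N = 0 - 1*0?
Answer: -524/9 ≈ -58.222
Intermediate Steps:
N = 0 (N = 0 + 0 = 0)
g = ⅕ (g = -3*(-1/15) = ⅕ ≈ 0.20000)
R = 45/4 (R = 9/(4*(0 + ⅕)) = 9/(4*(⅕)) = (9/4)*5 = 45/4 ≈ 11.250)
S(I, j) = 4/45 (S(I, j) = 1/(45/4) = 4/45)
(-59 - 1*(-79))*(41 + (S(-7, -7) - 1*44)) = (-59 - 1*(-79))*(41 + (4/45 - 1*44)) = (-59 + 79)*(41 + (4/45 - 44)) = 20*(41 - 1976/45) = 20*(-131/45) = -524/9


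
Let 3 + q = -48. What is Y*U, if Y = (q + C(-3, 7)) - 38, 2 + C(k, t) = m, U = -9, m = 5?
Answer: 774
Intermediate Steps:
q = -51 (q = -3 - 48 = -51)
C(k, t) = 3 (C(k, t) = -2 + 5 = 3)
Y = -86 (Y = (-51 + 3) - 38 = -48 - 38 = -86)
Y*U = -86*(-9) = 774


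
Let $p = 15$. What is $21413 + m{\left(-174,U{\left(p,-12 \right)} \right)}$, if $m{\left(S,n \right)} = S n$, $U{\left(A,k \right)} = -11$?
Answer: $23327$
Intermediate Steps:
$21413 + m{\left(-174,U{\left(p,-12 \right)} \right)} = 21413 - -1914 = 21413 + 1914 = 23327$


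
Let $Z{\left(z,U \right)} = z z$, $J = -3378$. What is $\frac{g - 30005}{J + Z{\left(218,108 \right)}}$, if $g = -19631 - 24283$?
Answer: $- \frac{73919}{44146} \approx -1.6744$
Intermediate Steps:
$Z{\left(z,U \right)} = z^{2}$
$g = -43914$
$\frac{g - 30005}{J + Z{\left(218,108 \right)}} = \frac{-43914 - 30005}{-3378 + 218^{2}} = - \frac{73919}{-3378 + 47524} = - \frac{73919}{44146}$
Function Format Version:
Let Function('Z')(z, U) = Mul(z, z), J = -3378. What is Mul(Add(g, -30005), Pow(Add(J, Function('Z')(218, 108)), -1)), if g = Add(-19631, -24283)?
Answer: Rational(-73919, 44146) ≈ -1.6744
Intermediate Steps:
Function('Z')(z, U) = Pow(z, 2)
g = -43914
Mul(Add(g, -30005), Pow(Add(J, Function('Z')(218, 108)), -1)) = Mul(Add(-43914, -30005), Pow(Add(-3378, Pow(218, 2)), -1)) = Mul(-73919, Pow(Add(-3378, 47524), -1)) = Mul(-73919, Pow(44146, -1)) = Mul(-73919, Rational(1, 44146)) = Rational(-73919, 44146)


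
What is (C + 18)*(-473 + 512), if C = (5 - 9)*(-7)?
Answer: 1794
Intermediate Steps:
C = 28 (C = -4*(-7) = 28)
(C + 18)*(-473 + 512) = (28 + 18)*(-473 + 512) = 46*39 = 1794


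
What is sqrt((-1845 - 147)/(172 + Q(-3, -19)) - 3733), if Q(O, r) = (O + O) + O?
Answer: I*sqrt(99506773)/163 ≈ 61.198*I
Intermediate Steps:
Q(O, r) = 3*O (Q(O, r) = 2*O + O = 3*O)
sqrt((-1845 - 147)/(172 + Q(-3, -19)) - 3733) = sqrt((-1845 - 147)/(172 + 3*(-3)) - 3733) = sqrt(-1992/(172 - 9) - 3733) = sqrt(-1992/163 - 3733) = sqrt(-610471/163) = I*sqrt(99506773)/163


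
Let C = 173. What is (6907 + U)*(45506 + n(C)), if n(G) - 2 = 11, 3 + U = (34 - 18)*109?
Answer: 393648312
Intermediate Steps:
U = 1741 (U = -3 + (34 - 18)*109 = -3 + 16*109 = -3 + 1744 = 1741)
n(G) = 13 (n(G) = 2 + 11 = 13)
(6907 + U)*(45506 + n(C)) = (6907 + 1741)*(45506 + 13) = 8648*45519 = 393648312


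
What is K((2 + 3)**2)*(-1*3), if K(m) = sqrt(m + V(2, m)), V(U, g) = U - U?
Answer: -15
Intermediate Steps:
V(U, g) = 0
K(m) = sqrt(m) (K(m) = sqrt(m + 0) = sqrt(m))
K((2 + 3)**2)*(-1*3) = sqrt((2 + 3)**2)*(-1*3) = sqrt(5**2)*(-3) = sqrt(25)*(-3) = 5*(-3) = -15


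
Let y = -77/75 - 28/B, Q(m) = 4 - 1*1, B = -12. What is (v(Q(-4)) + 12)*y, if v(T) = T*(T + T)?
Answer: 196/5 ≈ 39.200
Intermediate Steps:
Q(m) = 3 (Q(m) = 4 - 1 = 3)
v(T) = 2*T**2 (v(T) = T*(2*T) = 2*T**2)
y = 98/75 (y = -77/75 - 28/(-12) = -77*1/75 - 28*(-1/12) = -77/75 + 7/3 = 98/75 ≈ 1.3067)
(v(Q(-4)) + 12)*y = (2*3**2 + 12)*(98/75) = (2*9 + 12)*(98/75) = (18 + 12)*(98/75) = 30*(98/75) = 196/5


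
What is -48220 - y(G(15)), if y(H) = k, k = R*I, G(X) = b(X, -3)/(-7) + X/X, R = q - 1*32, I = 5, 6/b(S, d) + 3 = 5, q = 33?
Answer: -48225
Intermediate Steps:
b(S, d) = 3 (b(S, d) = 6/(-3 + 5) = 6/2 = 6*(½) = 3)
R = 1 (R = 33 - 1*32 = 33 - 32 = 1)
G(X) = 4/7 (G(X) = 3/(-7) + X/X = 3*(-⅐) + 1 = -3/7 + 1 = 4/7)
k = 5 (k = 1*5 = 5)
y(H) = 5
-48220 - y(G(15)) = -48220 - 1*5 = -48220 - 5 = -48225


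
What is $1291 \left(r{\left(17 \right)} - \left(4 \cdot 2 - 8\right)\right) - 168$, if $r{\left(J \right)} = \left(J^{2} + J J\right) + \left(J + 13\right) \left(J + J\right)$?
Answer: $2062850$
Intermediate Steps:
$r{\left(J \right)} = 2 J^{2} + 2 J \left(13 + J\right)$ ($r{\left(J \right)} = \left(J^{2} + J^{2}\right) + \left(13 + J\right) 2 J = 2 J^{2} + 2 J \left(13 + J\right)$)
$1291 \left(r{\left(17 \right)} - \left(4 \cdot 2 - 8\right)\right) - 168 = 1291 \left(2 \cdot 17 \left(13 + 2 \cdot 17\right) - \left(4 \cdot 2 - 8\right)\right) - 168 = 1291 \left(2 \cdot 17 \left(13 + 34\right) - \left(8 - 8\right)\right) - 168 = 1291 \left(2 \cdot 17 \cdot 47 - 0\right) - 168 = 1291 \left(1598 + 0\right) - 168 = 1291 \cdot 1598 - 168 = 2063018 - 168 = 2062850$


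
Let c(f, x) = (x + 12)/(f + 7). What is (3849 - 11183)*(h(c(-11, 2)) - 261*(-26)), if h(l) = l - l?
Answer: -49768524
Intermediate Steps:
c(f, x) = (12 + x)/(7 + f)
h(l) = 0
(3849 - 11183)*(h(c(-11, 2)) - 261*(-26)) = (3849 - 11183)*(0 - 261*(-26)) = -7334*(0 + 6786) = -7334*6786 = -49768524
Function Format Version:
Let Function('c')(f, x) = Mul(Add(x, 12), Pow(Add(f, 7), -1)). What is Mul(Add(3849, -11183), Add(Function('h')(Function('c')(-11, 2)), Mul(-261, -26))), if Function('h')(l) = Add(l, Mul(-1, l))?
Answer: -49768524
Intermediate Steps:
Function('c')(f, x) = Mul(Pow(Add(7, f), -1), Add(12, x)) (Function('c')(f, x) = Mul(Add(12, x), Pow(Add(7, f), -1)) = Mul(Pow(Add(7, f), -1), Add(12, x)))
Function('h')(l) = 0
Mul(Add(3849, -11183), Add(Function('h')(Function('c')(-11, 2)), Mul(-261, -26))) = Mul(Add(3849, -11183), Add(0, Mul(-261, -26))) = Mul(-7334, Add(0, 6786)) = Mul(-7334, 6786) = -49768524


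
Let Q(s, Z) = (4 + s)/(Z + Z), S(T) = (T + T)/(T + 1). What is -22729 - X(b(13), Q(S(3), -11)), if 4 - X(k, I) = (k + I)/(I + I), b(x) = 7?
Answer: -45493/2 ≈ -22747.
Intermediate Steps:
S(T) = 2*T/(1 + T) (S(T) = (2*T)/(1 + T) = 2*T/(1 + T))
Q(s, Z) = (4 + s)/(2*Z) (Q(s, Z) = (4 + s)/((2*Z)) = (4 + s)*(1/(2*Z)) = (4 + s)/(2*Z))
X(k, I) = 4 - (I + k)/(2*I) (X(k, I) = 4 - (k + I)/(I + I) = 4 - (I + k)/(2*I))
-22729 - X(b(13), Q(S(3), -11)) = -22729 - (-1*7 + 7*((1/2)*(4 + 2*3/(1 + 3))/(-11)))/(2*((1/2)*(4 + 2*3/(1 + 3))/(-11))) = -22729 - (-7 + 7*((1/2)*(-1/11)*(4 + 2*3/4)))/(2*((1/2)*(-1/11)*(4 + 2*3/4))) = -22729 - (-7 + 7*((1/2)*(-1/11)*(4 + 2*3*(1/4))))/(2*((1/2)*(-1/11)*(4 + 2*3*(1/4)))) = -22729 - (-7 + 7*((1/2)*(-1/11)*(4 + 3/2)))/(2*((1/2)*(-1/11)*(4 + 3/2))) = -22729 - (-7 + 7*((1/2)*(-1/11)*(11/2)))/(2*((1/2)*(-1/11)*(11/2))) = -22729 - (-7 + 7*(-1/4))/(2*(-1/4)) = -22729 - (-4)*(-7 - 7/4)/2 = -22729 - (-4)*(-35)/(2*4) = -22729 - 1*35/2 = -22729 - 35/2 = -45493/2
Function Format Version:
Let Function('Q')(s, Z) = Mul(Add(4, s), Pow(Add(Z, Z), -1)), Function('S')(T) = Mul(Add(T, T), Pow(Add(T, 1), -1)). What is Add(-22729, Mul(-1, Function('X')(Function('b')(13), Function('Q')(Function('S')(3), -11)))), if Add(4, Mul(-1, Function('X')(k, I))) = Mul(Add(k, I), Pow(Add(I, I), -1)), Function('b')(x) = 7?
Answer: Rational(-45493, 2) ≈ -22747.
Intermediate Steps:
Function('S')(T) = Mul(2, T, Pow(Add(1, T), -1)) (Function('S')(T) = Mul(Mul(2, T), Pow(Add(1, T), -1)) = Mul(2, T, Pow(Add(1, T), -1)))
Function('Q')(s, Z) = Mul(Rational(1, 2), Pow(Z, -1), Add(4, s)) (Function('Q')(s, Z) = Mul(Add(4, s), Pow(Mul(2, Z), -1)) = Mul(Add(4, s), Mul(Rational(1, 2), Pow(Z, -1))) = Mul(Rational(1, 2), Pow(Z, -1), Add(4, s)))
Function('X')(k, I) = Add(4, Mul(Rational(-1, 2), Pow(I, -1), Add(I, k))) (Function('X')(k, I) = Add(4, Mul(-1, Mul(Add(k, I), Pow(Add(I, I), -1)))) = Add(4, Mul(-1, Mul(Add(I, k), Pow(Mul(2, I), -1)))) = Add(4, Mul(-1, Mul(Add(I, k), Mul(Rational(1, 2), Pow(I, -1))))) = Add(4, Mul(-1, Mul(Rational(1, 2), Pow(I, -1), Add(I, k)))) = Add(4, Mul(Rational(-1, 2), Pow(I, -1), Add(I, k))))
Add(-22729, Mul(-1, Function('X')(Function('b')(13), Function('Q')(Function('S')(3), -11)))) = Add(-22729, Mul(-1, Mul(Rational(1, 2), Pow(Mul(Rational(1, 2), Pow(-11, -1), Add(4, Mul(2, 3, Pow(Add(1, 3), -1)))), -1), Add(Mul(-1, 7), Mul(7, Mul(Rational(1, 2), Pow(-11, -1), Add(4, Mul(2, 3, Pow(Add(1, 3), -1))))))))) = Add(-22729, Mul(-1, Mul(Rational(1, 2), Pow(Mul(Rational(1, 2), Rational(-1, 11), Add(4, Mul(2, 3, Pow(4, -1)))), -1), Add(-7, Mul(7, Mul(Rational(1, 2), Rational(-1, 11), Add(4, Mul(2, 3, Pow(4, -1))))))))) = Add(-22729, Mul(-1, Mul(Rational(1, 2), Pow(Mul(Rational(1, 2), Rational(-1, 11), Add(4, Mul(2, 3, Rational(1, 4)))), -1), Add(-7, Mul(7, Mul(Rational(1, 2), Rational(-1, 11), Add(4, Mul(2, 3, Rational(1, 4))))))))) = Add(-22729, Mul(-1, Mul(Rational(1, 2), Pow(Mul(Rational(1, 2), Rational(-1, 11), Add(4, Rational(3, 2))), -1), Add(-7, Mul(7, Mul(Rational(1, 2), Rational(-1, 11), Add(4, Rational(3, 2)))))))) = Add(-22729, Mul(-1, Mul(Rational(1, 2), Pow(Mul(Rational(1, 2), Rational(-1, 11), Rational(11, 2)), -1), Add(-7, Mul(7, Mul(Rational(1, 2), Rational(-1, 11), Rational(11, 2))))))) = Add(-22729, Mul(-1, Mul(Rational(1, 2), Pow(Rational(-1, 4), -1), Add(-7, Mul(7, Rational(-1, 4)))))) = Add(-22729, Mul(-1, Mul(Rational(1, 2), -4, Add(-7, Rational(-7, 4))))) = Add(-22729, Mul(-1, Mul(Rational(1, 2), -4, Rational(-35, 4)))) = Add(-22729, Mul(-1, Rational(35, 2))) = Add(-22729, Rational(-35, 2)) = Rational(-45493, 2)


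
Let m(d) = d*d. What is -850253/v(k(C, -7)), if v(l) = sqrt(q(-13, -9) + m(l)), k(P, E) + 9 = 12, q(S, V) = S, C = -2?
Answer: 850253*I/2 ≈ 4.2513e+5*I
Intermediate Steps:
m(d) = d**2
k(P, E) = 3 (k(P, E) = -9 + 12 = 3)
v(l) = sqrt(-13 + l**2)
-850253/v(k(C, -7)) = -850253/sqrt(-13 + 3**2) = -850253/sqrt(-13 + 9) = -850253*(-I/2) = -(-850253)*I/2 = 850253*I/2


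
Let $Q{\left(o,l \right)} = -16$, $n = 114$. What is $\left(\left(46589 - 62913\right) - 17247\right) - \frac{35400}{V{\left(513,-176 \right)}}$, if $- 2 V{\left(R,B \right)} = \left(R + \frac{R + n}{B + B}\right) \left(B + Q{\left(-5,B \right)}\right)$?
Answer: $- \frac{549199789}{16359} \approx -33572.0$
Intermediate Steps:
$V{\left(R,B \right)} = - \frac{\left(-16 + B\right) \left(R + \frac{114 + R}{2 B}\right)}{2}$ ($V{\left(R,B \right)} = - \frac{\left(R + \frac{R + 114}{B + B}\right) \left(B - 16\right)}{2} = - \frac{\left(R + \frac{114 + R}{2 B}\right) \left(-16 + B\right)}{2} = - \frac{\left(-16 + B\right) \left(R + \frac{114 + R}{2 B}\right)}{2}$)
$\left(\left(46589 - 62913\right) - 17247\right) - \frac{35400}{V{\left(513,-176 \right)}} = \left(\left(46589 - 62913\right) - 17247\right) - \frac{35400}{\frac{1}{4} \frac{1}{-176} \left(1824 + 16 \cdot 513 - - 176 \left(114 - 15903 + 2 \left(-176\right) 513\right)\right)} = \left(-16324 - 17247\right) - \frac{35400}{\frac{1}{4} \left(- \frac{1}{176}\right) \left(1824 + 8208 - - 176 \left(114 - 15903 - 180576\right)\right)} = -33571 - \frac{35400}{\frac{1}{4} \left(- \frac{1}{176}\right) \left(1824 + 8208 - \left(-176\right) \left(-196365\right)\right)} = -33571 - \frac{35400}{\frac{1}{4} \left(- \frac{1}{176}\right) \left(1824 + 8208 - 34560240\right)} = -33571 - \frac{35400}{\frac{1}{4} \left(- \frac{1}{176}\right) \left(-34550208\right)} = -33571 - \frac{35400}{49077} = -33571 - \frac{11800}{16359} = - \frac{549199789}{16359}$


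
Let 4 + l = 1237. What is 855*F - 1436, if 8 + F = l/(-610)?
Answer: -1220515/122 ≈ -10004.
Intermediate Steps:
l = 1233 (l = -4 + 1237 = 1233)
F = -6113/610 (F = -8 + 1233/(-610) = -8 + 1233*(-1/610) = -8 - 1233/610 = -6113/610 ≈ -10.021)
855*F - 1436 = 855*(-6113/610) - 1436 = -1045323/122 - 1436 = -1220515/122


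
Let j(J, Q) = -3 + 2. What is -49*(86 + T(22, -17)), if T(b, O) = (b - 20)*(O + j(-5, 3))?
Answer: -2450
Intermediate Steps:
j(J, Q) = -1
T(b, O) = (-1 + O)*(-20 + b) (T(b, O) = (b - 20)*(O - 1) = (-20 + b)*(-1 + O) = (-1 + O)*(-20 + b))
-49*(86 + T(22, -17)) = -49*(86 + (20 - 1*22 - 20*(-17) - 17*22)) = -49*(86 + (20 - 22 + 340 - 374)) = -49*(86 - 36) = -49*50 = -2450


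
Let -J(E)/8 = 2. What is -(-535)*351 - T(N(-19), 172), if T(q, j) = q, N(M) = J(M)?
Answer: 187801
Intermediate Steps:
J(E) = -16 (J(E) = -8*2 = -16)
N(M) = -16
-(-535)*351 - T(N(-19), 172) = -(-535)*351 - 1*(-16) = -535*(-351) + 16 = 187785 + 16 = 187801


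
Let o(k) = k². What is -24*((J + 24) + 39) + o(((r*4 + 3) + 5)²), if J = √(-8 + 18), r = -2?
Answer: -1512 - 24*√10 ≈ -1587.9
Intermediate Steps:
J = √10 ≈ 3.1623
-24*((J + 24) + 39) + o(((r*4 + 3) + 5)²) = -24*((√10 + 24) + 39) + (((-2*4 + 3) + 5)²)² = -24*((24 + √10) + 39) + (((-8 + 3) + 5)²)² = -24*(63 + √10) + ((-5 + 5)²)² = (-1512 - 24*√10) + (0²)² = (-1512 - 24*√10) + 0² = (-1512 - 24*√10) + 0 = -1512 - 24*√10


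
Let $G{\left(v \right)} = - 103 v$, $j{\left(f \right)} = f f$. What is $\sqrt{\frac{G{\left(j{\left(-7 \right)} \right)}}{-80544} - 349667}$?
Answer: $\frac{i \sqrt{141775430514234}}{20136} \approx 591.33 i$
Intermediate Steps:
$j{\left(f \right)} = f^{2}$
$\sqrt{\frac{G{\left(j{\left(-7 \right)} \right)}}{-80544} - 349667} = \sqrt{\frac{\left(-103\right) \left(-7\right)^{2}}{-80544} - 349667} = \sqrt{\left(-103\right) 49 \left(- \frac{1}{80544}\right) - 349667} = \sqrt{\left(-5047\right) \left(- \frac{1}{80544}\right) - 349667} = \sqrt{\frac{5047}{80544} - 349667} = \sqrt{- \frac{28163573801}{80544}} = \frac{i \sqrt{141775430514234}}{20136}$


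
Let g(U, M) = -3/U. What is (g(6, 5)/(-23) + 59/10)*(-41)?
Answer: -27921/115 ≈ -242.79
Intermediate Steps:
(g(6, 5)/(-23) + 59/10)*(-41) = (-3/6/(-23) + 59/10)*(-41) = (-3*1/6*(-1/23) + 59*(1/10))*(-41) = (-1/2*(-1/23) + 59/10)*(-41) = (1/46 + 59/10)*(-41) = (681/115)*(-41) = -27921/115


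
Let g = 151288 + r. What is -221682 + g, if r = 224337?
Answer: 153943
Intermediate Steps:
g = 375625 (g = 151288 + 224337 = 375625)
-221682 + g = -221682 + 375625 = 153943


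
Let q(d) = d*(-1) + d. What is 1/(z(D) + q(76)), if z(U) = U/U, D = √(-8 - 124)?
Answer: 1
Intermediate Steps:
q(d) = 0 (q(d) = -d + d = 0)
D = 2*I*√33 (D = √(-132) = 2*I*√33 ≈ 11.489*I)
z(U) = 1
1/(z(D) + q(76)) = 1/(1 + 0) = 1/1 = 1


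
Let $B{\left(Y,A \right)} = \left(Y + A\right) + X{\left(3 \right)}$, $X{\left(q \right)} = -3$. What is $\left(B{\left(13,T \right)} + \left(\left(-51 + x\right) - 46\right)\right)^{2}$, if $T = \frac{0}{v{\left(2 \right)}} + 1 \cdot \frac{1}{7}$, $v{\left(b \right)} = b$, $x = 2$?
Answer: $\frac{352836}{49} \approx 7200.7$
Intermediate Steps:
$T = \frac{1}{7}$ ($T = \frac{0}{2} + 1 \cdot \frac{1}{7} = 0 \cdot \frac{1}{2} + 1 \cdot \frac{1}{7} = 0 + \frac{1}{7} = \frac{1}{7} \approx 0.14286$)
$B{\left(Y,A \right)} = -3 + A + Y$ ($B{\left(Y,A \right)} = \left(Y + A\right) - 3 = \left(A + Y\right) - 3 = -3 + A + Y$)
$\left(B{\left(13,T \right)} + \left(\left(-51 + x\right) - 46\right)\right)^{2} = \left(\left(-3 + \frac{1}{7} + 13\right) + \left(\left(-51 + 2\right) - 46\right)\right)^{2} = \left(\frac{71}{7} - 95\right)^{2} = \left(- \frac{594}{7}\right)^{2} = \frac{352836}{49}$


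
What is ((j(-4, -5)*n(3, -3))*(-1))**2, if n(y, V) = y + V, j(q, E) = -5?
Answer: 0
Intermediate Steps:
n(y, V) = V + y
((j(-4, -5)*n(3, -3))*(-1))**2 = (-5*(-3 + 3)*(-1))**2 = (-5*0*(-1))**2 = (0*(-1))**2 = 0**2 = 0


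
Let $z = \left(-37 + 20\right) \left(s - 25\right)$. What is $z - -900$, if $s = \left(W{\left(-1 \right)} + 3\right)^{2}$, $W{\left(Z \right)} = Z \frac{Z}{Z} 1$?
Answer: $1257$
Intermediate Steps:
$W{\left(Z \right)} = Z$ ($W{\left(Z \right)} = Z 1 \cdot 1 = Z 1 = Z$)
$s = 4$ ($s = \left(-1 + 3\right)^{2} = 2^{2} = 4$)
$z = 357$ ($z = \left(-37 + 20\right) \left(4 - 25\right) = \left(-17\right) \left(-21\right) = 357$)
$z - -900 = 357 - -900 = 357 + 900 = 1257$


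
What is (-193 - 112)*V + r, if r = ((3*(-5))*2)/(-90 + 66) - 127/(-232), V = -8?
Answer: 566497/232 ≈ 2441.8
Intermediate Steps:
r = 417/232 (r = -15*2/(-24) - 127*(-1/232) = -30*(-1/24) + 127/232 = 5/4 + 127/232 = 417/232 ≈ 1.7974)
(-193 - 112)*V + r = (-193 - 112)*(-8) + 417/232 = -305*(-8) + 417/232 = 2440 + 417/232 = 566497/232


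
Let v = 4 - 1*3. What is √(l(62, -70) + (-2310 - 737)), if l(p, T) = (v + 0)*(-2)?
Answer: I*√3049 ≈ 55.218*I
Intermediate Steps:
v = 1 (v = 4 - 3 = 1)
l(p, T) = -2 (l(p, T) = (1 + 0)*(-2) = 1*(-2) = -2)
√(l(62, -70) + (-2310 - 737)) = √(-2 + (-2310 - 737)) = √(-2 - 3047) = √(-3049) = I*√3049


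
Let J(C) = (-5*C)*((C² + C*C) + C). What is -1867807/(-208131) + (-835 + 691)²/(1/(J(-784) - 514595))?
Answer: 1222468144325919791/12243 ≈ 9.9850e+13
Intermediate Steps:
J(C) = -5*C*(C + 2*C²) (J(C) = (-5*C)*((C² + C²) + C) = (-5*C)*(2*C² + C) = (-5*C)*(C + 2*C²) = -5*C*(C + 2*C²))
-1867807/(-208131) + (-835 + 691)²/(1/(J(-784) - 514595)) = -1867807/(-208131) + (-835 + 691)²/(1/((-784)²*(-5 - 10*(-784)) - 514595)) = -1867807*(-1/208131) + (-144)²/(1/(614656*(-5 + 7840) - 514595)) = 109871/12243 + 20736/(1/(614656*7835 - 514595)) = 109871/12243 + 20736/(1/(4815829760 - 514595)) = 109871/12243 + 20736/(1/4815315165) = 109871/12243 + 20736*4815315165 = 109871/12243 + 99850375261440 = 1222468144325919791/12243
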